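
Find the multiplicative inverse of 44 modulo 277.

gcd(277, 44):
  277 = 6×44 + 13
  44 = 3×13 + 5
  13 = 2×5 + 3
  5 = 1×3 + 2
  3 = 1×2 + 1
  2 = 2×1
so gcd(277, 44) = 1.
Back-substitute for Bézout coefficients:
  1 = 3 - 1×2
  ... = 44×(-107) + 277×(17)
So 44×-107 ≡ 1 (mod 277), and -107 mod 277 = 170.

170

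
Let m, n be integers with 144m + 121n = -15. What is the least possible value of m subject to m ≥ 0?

73

gcd(144, 121):
  144 = 1·121 + 23
  121 = 5·23 + 6
  23 = 3·6 + 5
  6 = 1·5 + 1
  5 = 5·1
so gcd(144, 121) = 1.
1 divides -15, so solutions exist.
Back-substitute for Bézout coefficients:
  1 = 6 - 1·5
  ... = 144·(-21) + 121·(25)
Scale by -15/1 = -15: (m₀, n₀) = (315, -375).
General solution: m = 315 + 121t, n = -375 - 144t for integer t.
m ≥ 0: smallest is 315 mod 121 = 73 (at t = -2), with n = -87.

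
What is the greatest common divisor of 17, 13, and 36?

1

gcd(17, 13) = 1  (17 = 1×13 + 4, 13 = 3×4 + 1, 4 = 4×1).
gcd(1, 36) = 1.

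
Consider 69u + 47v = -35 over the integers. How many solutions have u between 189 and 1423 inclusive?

gcd(69, 47) = 1  (69 = 1×47 + 22, 47 = 2×22 + 3, 22 = 7×3 + 1, 3 = 3×1).
Back-substituting, 69×(15) + 47×(-22) = 1.
Scale by -35: particular solution (-525, 770); reduce u mod 47: (39, -58).
General solution: u = 39 + 47t, v = -58 - 69t for integer t.
189 ≤ 39 + 47t ≤ 1423 gives t ∈ [4, 29], which is 26 values.

26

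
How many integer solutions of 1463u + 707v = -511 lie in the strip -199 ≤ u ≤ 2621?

28

gcd(1463, 707) = 7.
By Bézout, 1463×(29) + 707×(-60) = 7.
Particular solution: (4, -9).
General solution: u = 4 + 101t, v = -9 - 209t for integer t.
-199 ≤ 4 + 101t ≤ 2621 gives t ∈ [-2, 25], which is 28 values.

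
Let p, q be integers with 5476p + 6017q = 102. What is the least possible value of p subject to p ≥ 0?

gcd(6017, 5476):
  6017 = 1·5476 + 541
  5476 = 10·541 + 66
  541 = 8·66 + 13
  66 = 5·13 + 1
  13 = 13·1
so gcd(6017, 5476) = 1.
1 divides 102, so solutions exist.
Back-substitute for Bézout coefficients:
  1 = 66 - 5·13
  ... = 5476·(456) + 6017·(-415)
Scale by 102/1 = 102: (p₀, q₀) = (46512, -42330).
General solution: p = 46512 + 6017t, q = -42330 - 5476t for integer t.
p ≥ 0: smallest is 46512 mod 6017 = 4393 (at t = -7), with q = -3998.

4393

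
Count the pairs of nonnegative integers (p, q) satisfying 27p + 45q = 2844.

21

gcd(45, 27) = 9  (45 = 1×27 + 18, 27 = 1×18 + 9, 18 = 2×9).
Back-substituting, 27×(2) + 45×(-1) = 9.
Scale by 316: one solution is (632, -316). Reduce p mod 5: (2, 62).
General: p = 2 + 5t, q = 62 - 3t.
p ≥ 0 ⇒ t ≥ 0; q ≥ 0 ⇒ t ≤ 20. So t ∈ [0, 20]: 21 solutions.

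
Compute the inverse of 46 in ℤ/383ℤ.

gcd(383, 46) = 1.
By Bézout, 46·(25) + 383·(-3) = 1.
So 46·25 ≡ 1 (mod 383), and 25 mod 383 = 25.

25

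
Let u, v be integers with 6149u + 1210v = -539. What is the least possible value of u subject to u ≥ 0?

19

gcd(6149, 1210) = 11.
11 divides -539, so solutions exist.
By Bézout, 6149·(49) + 1210·(-249) = 11.
Scale by -539/11 = -49: (u₀, v₀) = (-2401, 12201).
General solution: u = -2401 + 110t, v = 12201 - 559t for integer t.
u ≥ 0: smallest is -2401 mod 110 = 19 (at t = 22), with v = -97.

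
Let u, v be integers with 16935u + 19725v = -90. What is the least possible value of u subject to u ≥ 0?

gcd(19725, 16935) = 15  (19725 = 1×16935 + 2790, 16935 = 6×2790 + 195, 2790 = 14×195 + 60, 195 = 3×60 + 15, 60 = 4×15).
15 divides -90, so solutions exist.
Back-substituting, 16935×(304) + 19725×(-261) = 15.
Scale by -90/15 = -6: (u₀, v₀) = (-1824, 1566).
General solution: u = -1824 + 1315t, v = 1566 - 1129t for integer t.
u ≥ 0: smallest is -1824 mod 1315 = 806 (at t = 2), with v = -692.

806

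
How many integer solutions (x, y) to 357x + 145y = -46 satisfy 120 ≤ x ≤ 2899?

20

gcd(357, 145) = 1.
By Bézout, 357×(13) + 145×(-32) = 1.
Particular solution: (127, -313).
General solution: x = 127 + 145t, y = -313 - 357t for integer t.
120 ≤ 127 + 145t ≤ 2899 gives t ∈ [0, 19], which is 20 values.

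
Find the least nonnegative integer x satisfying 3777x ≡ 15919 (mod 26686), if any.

gcd(26686, 3777) = 1.
1 divides 15919, so solutions exist.
By Bézout, 3777·(-2593) + 26686·(367) = 1.
So 3777·(-2593) ≡ 1 (mod 26686); multiply by 15919: x ≡ -41277967 (mod 26686).
Smallest nonnegative: x = -41277967 mod 26686 = 5275.

5275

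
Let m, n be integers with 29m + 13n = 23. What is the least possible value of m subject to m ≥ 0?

12

gcd(29, 13) = 1.
1 divides 23, so solutions exist.
By Bézout, 29×(-4) + 13×(9) = 1.
Scale by 23/1 = 23: (m₀, n₀) = (-92, 207).
General solution: m = -92 + 13t, n = 207 - 29t for integer t.
m ≥ 0: smallest is -92 mod 13 = 12 (at t = 8), with n = -25.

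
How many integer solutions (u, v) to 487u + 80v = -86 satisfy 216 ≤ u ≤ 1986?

22

gcd(487, 80):
  487 = 6*80 + 7
  80 = 11*7 + 3
  7 = 2*3 + 1
  3 = 3*1
so gcd(487, 80) = 1.
Back-substitute for Bézout coefficients:
  1 = 7 - 2*3
  ... = 487*(23) + 80*(-140)
Scale by -86: particular solution (-1978, 12040); reduce u mod 80: (22, -135).
General solution: u = 22 + 80t, v = -135 - 487t for integer t.
216 ≤ 22 + 80t ≤ 1986 gives t ∈ [3, 24], which is 22 values.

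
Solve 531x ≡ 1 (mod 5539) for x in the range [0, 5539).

gcd(5539, 531):
  5539 = 10*531 + 229
  531 = 2*229 + 73
  229 = 3*73 + 10
  73 = 7*10 + 3
  10 = 3*3 + 1
  3 = 3*1
so gcd(5539, 531) = 1.
Back-substitute for Bézout coefficients:
  1 = 10 - 3*3
  ... = 531*(-1669) + 5539*(160)
So 531*-1669 ≡ 1 (mod 5539), and -1669 mod 5539 = 3870.

3870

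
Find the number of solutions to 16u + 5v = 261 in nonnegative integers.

4

gcd(16, 5) = 1  (16 = 3·5 + 1, 5 = 5·1).
Back-substituting, 16·(1) + 5·(-3) = 1.
Scale by 261: one solution is (261, -783). Reduce u mod 5: (1, 49).
General: u = 1 + 5t, v = 49 - 16t.
u ≥ 0 ⇒ t ≥ 0; v ≥ 0 ⇒ t ≤ 3. So t ∈ [0, 3]: 4 solutions.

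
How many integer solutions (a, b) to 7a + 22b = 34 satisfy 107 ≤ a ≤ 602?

23

gcd(22, 7) = 1  (22 = 3×7 + 1, 7 = 7×1).
Back-substituting, 7×(-3) + 22×(1) = 1.
Scale by 34: particular solution (-102, 34); reduce a mod 22: (8, -1).
General solution: a = 8 + 22t, b = -1 - 7t for integer t.
107 ≤ 8 + 22t ≤ 602 gives t ∈ [5, 27], which is 23 values.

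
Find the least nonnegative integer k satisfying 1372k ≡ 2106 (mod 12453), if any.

no solution

gcd(12453, 1372) = 7.
7 does not divide 2106, so the congruence has no solution.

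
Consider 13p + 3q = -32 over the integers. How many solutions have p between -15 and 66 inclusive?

27

gcd(13, 3):
  13 = 4·3 + 1
  3 = 3·1
so gcd(13, 3) = 1.
Back-substitute for Bézout coefficients:
  1 = 13 - 4·3
  ... = 13·(1) + 3·(-4)
Scale by -32: particular solution (-32, 128); reduce p mod 3: (1, -15).
General solution: p = 1 + 3t, q = -15 - 13t for integer t.
-15 ≤ 1 + 3t ≤ 66 gives t ∈ [-5, 21], which is 27 values.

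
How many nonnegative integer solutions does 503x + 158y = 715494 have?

9

gcd(503, 158):
  503 = 3*158 + 29
  158 = 5*29 + 13
  29 = 2*13 + 3
  13 = 4*3 + 1
  3 = 3*1
so gcd(503, 158) = 1.
Back-substitute for Bézout coefficients:
  1 = 13 - 4*3
  ... = 503*(-49) + 158*(156)
Scale by 715494: one solution is (-35059206, 111617064). Reduce x mod 158: (46, 4382).
General: x = 46 + 158t, y = 4382 - 503t.
x ≥ 0 ⇒ t ≥ 0; y ≥ 0 ⇒ t ≤ 8. So t ∈ [0, 8]: 9 solutions.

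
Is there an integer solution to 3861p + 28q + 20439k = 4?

yes

gcd(3861, 28) = 1.
gcd(1, 20439) = 1.
1 divides 4, so integer solutions exist.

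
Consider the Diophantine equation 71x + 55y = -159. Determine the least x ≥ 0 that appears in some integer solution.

21

gcd(71, 55):
  71 = 1*55 + 16
  55 = 3*16 + 7
  16 = 2*7 + 2
  7 = 3*2 + 1
  2 = 2*1
so gcd(71, 55) = 1.
1 divides -159, so solutions exist.
Back-substitute for Bézout coefficients:
  1 = 7 - 3*2
  ... = 71*(-24) + 55*(31)
Scale by -159/1 = -159: (x₀, y₀) = (3816, -4929).
General solution: x = 3816 + 55t, y = -4929 - 71t for integer t.
x ≥ 0: smallest is 3816 mod 55 = 21 (at t = -69), with y = -30.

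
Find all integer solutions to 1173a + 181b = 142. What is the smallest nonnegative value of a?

37

gcd(1173, 181):
  1173 = 6×181 + 87
  181 = 2×87 + 7
  87 = 12×7 + 3
  7 = 2×3 + 1
  3 = 3×1
so gcd(1173, 181) = 1.
1 divides 142, so solutions exist.
Back-substitute for Bézout coefficients:
  1 = 7 - 2×3
  ... = 1173×(-52) + 181×(337)
Scale by 142/1 = 142: (a₀, b₀) = (-7384, 47854).
General solution: a = -7384 + 181t, b = 47854 - 1173t for integer t.
a ≥ 0: smallest is -7384 mod 181 = 37 (at t = 41), with b = -239.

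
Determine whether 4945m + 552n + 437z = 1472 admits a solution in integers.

yes

gcd(4945, 552) = 23  (4945 = 8×552 + 529, 552 = 1×529 + 23, 529 = 23×23).
gcd(23, 437) = 23.
23 divides 1472, so integer solutions exist.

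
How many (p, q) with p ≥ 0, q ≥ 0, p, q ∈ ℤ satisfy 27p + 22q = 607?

1

gcd(27, 22) = 1  (27 = 1*22 + 5, 22 = 4*5 + 2, 5 = 2*2 + 1, 2 = 2*1).
Back-substituting, 27*(9) + 22*(-11) = 1.
Scale by 607: one solution is (5463, -6677). Reduce p mod 22: (7, 19).
General: p = 7 + 22t, q = 19 - 27t.
p ≥ 0 ⇒ t ≥ 0; q ≥ 0 ⇒ t ≤ 0. So t ∈ [0, 0]: 1 solution.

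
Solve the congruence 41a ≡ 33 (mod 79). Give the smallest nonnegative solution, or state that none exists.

22

gcd(79, 41) = 1  (79 = 1·41 + 38, 41 = 1·38 + 3, 38 = 12·3 + 2, 3 = 1·2 + 1, 2 = 2·1).
1 divides 33, so solutions exist.
Back-substituting, 41·(27) + 79·(-14) = 1.
So 41·(27) ≡ 1 (mod 79); multiply by 33: a ≡ 891 (mod 79).
Smallest nonnegative: a = 891 mod 79 = 22.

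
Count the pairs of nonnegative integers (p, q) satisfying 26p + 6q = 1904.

gcd(26, 6) = 2  (26 = 4×6 + 2, 6 = 3×2).
Back-substituting, 26×(1) + 6×(-4) = 2.
Scale by 952: one solution is (952, -3808). Reduce p mod 3: (1, 313).
General: p = 1 + 3t, q = 313 - 13t.
p ≥ 0 ⇒ t ≥ 0; q ≥ 0 ⇒ t ≤ 24. So t ∈ [0, 24]: 25 solutions.

25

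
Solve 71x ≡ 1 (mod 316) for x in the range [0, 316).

gcd(316, 71):
  316 = 4·71 + 32
  71 = 2·32 + 7
  32 = 4·7 + 4
  7 = 1·4 + 3
  4 = 1·3 + 1
  3 = 3·1
so gcd(316, 71) = 1.
Back-substitute for Bézout coefficients:
  1 = 4 - 1·3
  ... = 71·(-89) + 316·(20)
So 71·-89 ≡ 1 (mod 316), and -89 mod 316 = 227.

227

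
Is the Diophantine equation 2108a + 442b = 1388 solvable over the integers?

no

gcd(2108, 442):
  2108 = 4×442 + 340
  442 = 1×340 + 102
  340 = 3×102 + 34
  102 = 3×34
so gcd(2108, 442) = 34.
34 does not divide 1388 (remainder 28), so no integer solutions.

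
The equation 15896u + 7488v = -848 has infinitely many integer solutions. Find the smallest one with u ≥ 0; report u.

170

gcd(15896, 7488) = 8  (15896 = 2×7488 + 920, 7488 = 8×920 + 128, 920 = 7×128 + 24, 128 = 5×24 + 8, 24 = 3×8).
8 divides -848, so solutions exist.
Back-substituting, 15896×(-293) + 7488×(622) = 8.
Scale by -848/8 = -106: (u₀, v₀) = (31058, -65932).
General solution: u = 31058 + 936t, v = -65932 - 1987t for integer t.
u ≥ 0: smallest is 31058 mod 936 = 170 (at t = -33), with v = -361.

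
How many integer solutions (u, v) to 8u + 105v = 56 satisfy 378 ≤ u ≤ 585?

gcd(105, 8):
  105 = 13·8 + 1
  8 = 8·1
so gcd(105, 8) = 1.
Back-substitute for Bézout coefficients:
  1 = 105 - 13·8
  ... = 8·(-13) + 105·(1)
Scale by 56: particular solution (-728, 56); reduce u mod 105: (7, 0).
General solution: u = 7 + 105t, v = 0 - 8t for integer t.
378 ≤ 7 + 105t ≤ 585 gives t ∈ [4, 5], which is 2 values.

2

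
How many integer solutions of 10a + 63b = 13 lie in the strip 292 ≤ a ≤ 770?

gcd(63, 10) = 1.
By Bézout, 10*(19) + 63*(-3) = 1.
Particular solution: (58, -9).
General solution: a = 58 + 63t, b = -9 - 10t for integer t.
292 ≤ 58 + 63t ≤ 770 gives t ∈ [4, 11], which is 8 values.

8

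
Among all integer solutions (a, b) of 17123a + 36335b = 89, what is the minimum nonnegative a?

7253

gcd(36335, 17123):
  36335 = 2*17123 + 2089
  17123 = 8*2089 + 411
  2089 = 5*411 + 34
  411 = 12*34 + 3
  34 = 11*3 + 1
  3 = 3*1
so gcd(36335, 17123) = 1.
1 divides 89, so solutions exist.
Back-substitute for Bézout coefficients:
  1 = 34 - 11*3
  ... = 17123*(-11758) + 36335*(5541)
Scale by 89/1 = 89: (a₀, b₀) = (-1046462, 493149).
General solution: a = -1046462 + 36335t, b = 493149 - 17123t for integer t.
a ≥ 0: smallest is -1046462 mod 36335 = 7253 (at t = 29), with b = -3418.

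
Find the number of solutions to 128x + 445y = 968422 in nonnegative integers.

gcd(445, 128) = 1  (445 = 3×128 + 61, 128 = 2×61 + 6, 61 = 10×6 + 1, 6 = 6×1).
Back-substituting, 128×(-73) + 445×(21) = 1.
Scale by 968422: one solution is (-70694806, 20336862). Reduce x mod 445: (119, 2142).
General: x = 119 + 445t, y = 2142 - 128t.
x ≥ 0 ⇒ t ≥ 0; y ≥ 0 ⇒ t ≤ 16. So t ∈ [0, 16]: 17 solutions.

17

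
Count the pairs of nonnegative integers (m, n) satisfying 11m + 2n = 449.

gcd(11, 2):
  11 = 5·2 + 1
  2 = 2·1
so gcd(11, 2) = 1.
Back-substitute for Bézout coefficients:
  1 = 11 - 5·2
  ... = 11·(1) + 2·(-5)
Scale by 449: one solution is (449, -2245). Reduce m mod 2: (1, 219).
General: m = 1 + 2t, n = 219 - 11t.
m ≥ 0 ⇒ t ≥ 0; n ≥ 0 ⇒ t ≤ 19. So t ∈ [0, 19]: 20 solutions.

20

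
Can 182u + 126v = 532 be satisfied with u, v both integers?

yes

gcd(182, 126) = 14.
14 divides 532, so integer solutions exist.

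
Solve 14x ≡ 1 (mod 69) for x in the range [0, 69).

gcd(69, 14) = 1  (69 = 4·14 + 13, 14 = 1·13 + 1, 13 = 13·1).
Back-substituting, 14·(5) + 69·(-1) = 1.
So 14·5 ≡ 1 (mod 69), and 5 mod 69 = 5.

5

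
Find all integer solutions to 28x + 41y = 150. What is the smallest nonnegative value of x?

gcd(41, 28) = 1  (41 = 1·28 + 13, 28 = 2·13 + 2, 13 = 6·2 + 1, 2 = 2·1).
1 divides 150, so solutions exist.
Back-substituting, 28·(-19) + 41·(13) = 1.
Scale by 150/1 = 150: (x₀, y₀) = (-2850, 1950).
General solution: x = -2850 + 41t, y = 1950 - 28t for integer t.
x ≥ 0: smallest is -2850 mod 41 = 20 (at t = 70), with y = -10.

20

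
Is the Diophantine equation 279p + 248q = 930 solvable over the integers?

gcd(279, 248) = 31  (279 = 1×248 + 31, 248 = 8×31).
31 divides 930, so integer solutions exist.

yes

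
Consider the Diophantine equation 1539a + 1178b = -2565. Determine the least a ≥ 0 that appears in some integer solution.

19

gcd(1539, 1178):
  1539 = 1·1178 + 361
  1178 = 3·361 + 95
  361 = 3·95 + 76
  95 = 1·76 + 19
  76 = 4·19
so gcd(1539, 1178) = 19.
19 divides -2565, so solutions exist.
Back-substitute for Bézout coefficients:
  19 = 95 - 1·76
  ... = 1539·(-13) + 1178·(17)
Scale by -2565/19 = -135: (a₀, b₀) = (1755, -2295).
General solution: a = 1755 + 62t, b = -2295 - 81t for integer t.
a ≥ 0: smallest is 1755 mod 62 = 19 (at t = -28), with b = -27.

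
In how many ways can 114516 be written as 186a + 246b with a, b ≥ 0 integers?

gcd(246, 186) = 6  (246 = 1·186 + 60, 186 = 3·60 + 6, 60 = 10·6).
Back-substituting, 186·(4) + 246·(-3) = 6.
Scale by 19086: one solution is (76344, -57258). Reduce a mod 41: (2, 464).
General: a = 2 + 41t, b = 464 - 31t.
a ≥ 0 ⇒ t ≥ 0; b ≥ 0 ⇒ t ≤ 14. So t ∈ [0, 14]: 15 solutions.

15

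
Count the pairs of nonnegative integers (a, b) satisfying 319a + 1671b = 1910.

gcd(1671, 319) = 1.
By Bézout, 319·(-110) + 1671·(21) = 1.
One solution: (446, -84).
General: a = 446 + 1671t, b = -84 - 319t.
a ≥ 0 ⇒ t ≥ 0; b ≥ 0 ⇒ t ≤ -1. So t ∈ [0, -1]: 0 solutions.

0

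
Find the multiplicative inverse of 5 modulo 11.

gcd(11, 5):
  11 = 2*5 + 1
  5 = 5*1
so gcd(11, 5) = 1.
Back-substitute for Bézout coefficients:
  1 = 11 - 2*5
  ... = 5*(-2) + 11*(1)
So 5*-2 ≡ 1 (mod 11), and -2 mod 11 = 9.

9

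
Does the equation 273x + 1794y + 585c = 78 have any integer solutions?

yes

gcd(1794, 273) = 39  (1794 = 6×273 + 156, 273 = 1×156 + 117, 156 = 1×117 + 39, 117 = 3×39).
gcd(39, 585) = 39.
39 divides 78, so integer solutions exist.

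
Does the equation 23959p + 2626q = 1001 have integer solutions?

yes

gcd(23959, 2626) = 13.
13 divides 1001, so integer solutions exist.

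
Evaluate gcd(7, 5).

gcd(7, 5):
  7 = 1×5 + 2
  5 = 2×2 + 1
  2 = 2×1
so gcd(7, 5) = 1.

1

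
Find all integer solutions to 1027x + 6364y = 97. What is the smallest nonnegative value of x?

gcd(6364, 1027) = 1  (6364 = 6·1027 + 202, 1027 = 5·202 + 17, 202 = 11·17 + 15, 17 = 1·15 + 2, 15 = 7·2 + 1, 2 = 2·1).
1 divides 97, so solutions exist.
Back-substituting, 1027·(-2993) + 6364·(483) = 1.
Scale by 97/1 = 97: (x₀, y₀) = (-290321, 46851).
General solution: x = -290321 + 6364t, y = 46851 - 1027t for integer t.
x ≥ 0: smallest is -290321 mod 6364 = 2423 (at t = 46), with y = -391.

2423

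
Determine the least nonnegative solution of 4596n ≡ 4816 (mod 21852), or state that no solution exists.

gcd(21852, 4596) = 12.
12 does not divide 4816, so the congruence has no solution.

no solution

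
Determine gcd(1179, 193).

1

gcd(1179, 193):
  1179 = 6·193 + 21
  193 = 9·21 + 4
  21 = 5·4 + 1
  4 = 4·1
so gcd(1179, 193) = 1.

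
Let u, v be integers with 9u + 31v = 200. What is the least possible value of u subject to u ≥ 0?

5

gcd(31, 9) = 1.
1 divides 200, so solutions exist.
By Bézout, 9*(7) + 31*(-2) = 1.
Scale by 200/1 = 200: (u₀, v₀) = (1400, -400).
General solution: u = 1400 + 31t, v = -400 - 9t for integer t.
u ≥ 0: smallest is 1400 mod 31 = 5 (at t = -45), with v = 5.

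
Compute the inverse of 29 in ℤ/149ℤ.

gcd(149, 29) = 1  (149 = 5·29 + 4, 29 = 7·4 + 1, 4 = 4·1).
Back-substituting, 29·(36) + 149·(-7) = 1.
So 29·36 ≡ 1 (mod 149), and 36 mod 149 = 36.

36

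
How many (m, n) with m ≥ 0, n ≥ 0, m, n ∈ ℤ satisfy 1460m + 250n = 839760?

23

gcd(1460, 250):
  1460 = 5·250 + 210
  250 = 1·210 + 40
  210 = 5·40 + 10
  40 = 4·10
so gcd(1460, 250) = 10.
Back-substitute for Bézout coefficients:
  10 = 210 - 5·40
  ... = 1460·(6) + 250·(-35)
Scale by 83976: one solution is (503856, -2939160). Reduce m mod 25: (6, 3324).
General: m = 6 + 25t, n = 3324 - 146t.
m ≥ 0 ⇒ t ≥ 0; n ≥ 0 ⇒ t ≤ 22. So t ∈ [0, 22]: 23 solutions.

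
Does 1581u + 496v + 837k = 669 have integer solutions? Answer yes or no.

no

gcd(1581, 496) = 31  (1581 = 3*496 + 93, 496 = 5*93 + 31, 93 = 3*31).
gcd(31, 837) = 31.
31 does not divide 669 (remainder 18), so no integer solutions.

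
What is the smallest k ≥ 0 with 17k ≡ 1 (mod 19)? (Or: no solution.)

gcd(19, 17) = 1  (19 = 1×17 + 2, 17 = 8×2 + 1, 2 = 2×1).
1 divides 1, so solutions exist.
Back-substituting, 17×(9) + 19×(-8) = 1.
So 17×(9) ≡ 1 (mod 19); multiply by 1: k ≡ 9 (mod 19).
Smallest nonnegative: k = 9 mod 19 = 9.

9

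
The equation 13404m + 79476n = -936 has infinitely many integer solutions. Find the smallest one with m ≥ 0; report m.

3599

gcd(79476, 13404):
  79476 = 5*13404 + 12456
  13404 = 1*12456 + 948
  12456 = 13*948 + 132
  948 = 7*132 + 24
  132 = 5*24 + 12
  24 = 2*12
so gcd(79476, 13404) = 12.
12 divides -936, so solutions exist.
Back-substitute for Bézout coefficients:
  12 = 132 - 5*24
  ... = 13404*(-3018) + 79476*(509)
Scale by -936/12 = -78: (m₀, n₀) = (235404, -39702).
General solution: m = 235404 + 6623t, n = -39702 - 1117t for integer t.
m ≥ 0: smallest is 235404 mod 6623 = 3599 (at t = -35), with n = -607.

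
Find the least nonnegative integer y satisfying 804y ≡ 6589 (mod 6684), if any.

gcd(6684, 804) = 12.
12 does not divide 6589, so the congruence has no solution.

no solution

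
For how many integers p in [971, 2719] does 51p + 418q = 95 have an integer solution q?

gcd(418, 51) = 1.
By Bézout, 51·(41) + 418·(-5) = 1.
Particular solution: (133, -16).
General solution: p = 133 + 418t, q = -16 - 51t for integer t.
971 ≤ 133 + 418t ≤ 2719 gives t ∈ [3, 6], which is 4 values.

4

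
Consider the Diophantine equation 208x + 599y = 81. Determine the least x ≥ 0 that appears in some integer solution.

441

gcd(599, 208):
  599 = 2×208 + 183
  208 = 1×183 + 25
  183 = 7×25 + 8
  25 = 3×8 + 1
  8 = 8×1
so gcd(599, 208) = 1.
1 divides 81, so solutions exist.
Back-substitute for Bézout coefficients:
  1 = 25 - 3×8
  ... = 208×(72) + 599×(-25)
Scale by 81/1 = 81: (x₀, y₀) = (5832, -2025).
General solution: x = 5832 + 599t, y = -2025 - 208t for integer t.
x ≥ 0: smallest is 5832 mod 599 = 441 (at t = -9), with y = -153.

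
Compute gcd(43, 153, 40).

gcd(153, 43) = 1.
gcd(1, 40) = 1.

1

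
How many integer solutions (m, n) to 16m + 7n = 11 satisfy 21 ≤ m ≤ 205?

27

gcd(16, 7) = 1.
By Bézout, 16·(-3) + 7·(7) = 1.
Particular solution: (2, -3).
General solution: m = 2 + 7t, n = -3 - 16t for integer t.
21 ≤ 2 + 7t ≤ 205 gives t ∈ [3, 29], which is 27 values.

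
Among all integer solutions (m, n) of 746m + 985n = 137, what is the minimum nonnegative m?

902

gcd(985, 746):
  985 = 1×746 + 239
  746 = 3×239 + 29
  239 = 8×29 + 7
  29 = 4×7 + 1
  7 = 7×1
so gcd(985, 746) = 1.
1 divides 137, so solutions exist.
Back-substitute for Bézout coefficients:
  1 = 29 - 4×7
  ... = 746×(136) + 985×(-103)
Scale by 137/1 = 137: (m₀, n₀) = (18632, -14111).
General solution: m = 18632 + 985t, n = -14111 - 746t for integer t.
m ≥ 0: smallest is 18632 mod 985 = 902 (at t = -18), with n = -683.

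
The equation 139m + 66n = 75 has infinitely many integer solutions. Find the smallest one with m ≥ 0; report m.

gcd(139, 66):
  139 = 2×66 + 7
  66 = 9×7 + 3
  7 = 2×3 + 1
  3 = 3×1
so gcd(139, 66) = 1.
1 divides 75, so solutions exist.
Back-substitute for Bézout coefficients:
  1 = 7 - 2×3
  ... = 139×(19) + 66×(-40)
Scale by 75/1 = 75: (m₀, n₀) = (1425, -3000).
General solution: m = 1425 + 66t, n = -3000 - 139t for integer t.
m ≥ 0: smallest is 1425 mod 66 = 39 (at t = -21), with n = -81.

39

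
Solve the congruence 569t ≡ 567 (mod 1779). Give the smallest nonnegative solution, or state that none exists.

1533

gcd(1779, 569):
  1779 = 3*569 + 72
  569 = 7*72 + 65
  72 = 1*65 + 7
  65 = 9*7 + 2
  7 = 3*2 + 1
  2 = 2*1
so gcd(1779, 569) = 1.
1 divides 567, so solutions exist.
Back-substitute for Bézout coefficients:
  1 = 7 - 3*2
  ... = 569*(-766) + 1779*(245)
So 569*(-766) ≡ 1 (mod 1779); multiply by 567: t ≡ -434322 (mod 1779).
Smallest nonnegative: t = -434322 mod 1779 = 1533.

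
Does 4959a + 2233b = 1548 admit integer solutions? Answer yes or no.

gcd(4959, 2233) = 29.
29 does not divide 1548 (remainder 11), so no integer solutions.

no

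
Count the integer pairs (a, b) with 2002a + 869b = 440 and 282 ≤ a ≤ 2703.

30

gcd(2002, 869):
  2002 = 2·869 + 264
  869 = 3·264 + 77
  264 = 3·77 + 33
  77 = 2·33 + 11
  33 = 3·11
so gcd(2002, 869) = 11.
Back-substitute for Bézout coefficients:
  11 = 77 - 2·33
  ... = 2002·(-23) + 869·(53)
Scale by 40: particular solution (-920, 2120); reduce a mod 79: (28, -64).
General solution: a = 28 + 79t, b = -64 - 182t for integer t.
282 ≤ 28 + 79t ≤ 2703 gives t ∈ [4, 33], which is 30 values.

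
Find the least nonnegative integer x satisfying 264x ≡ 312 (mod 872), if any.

21

gcd(872, 264) = 8  (872 = 3·264 + 80, 264 = 3·80 + 24, 80 = 3·24 + 8, 24 = 3·8).
8 divides 312, so solutions exist.
Back-substituting, 264·(-33) + 872·(10) = 8.
So 264·(-33) ≡ 8 (mod 872); multiply by 39: x ≡ -1287 (mod 109).
Smallest nonnegative: x = -1287 mod 109 = 21.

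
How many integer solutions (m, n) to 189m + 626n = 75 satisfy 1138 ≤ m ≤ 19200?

gcd(626, 189) = 1.
By Bézout, 189·(53) + 626·(-16) = 1.
Particular solution: (219, -66).
General solution: m = 219 + 626t, n = -66 - 189t for integer t.
1138 ≤ 219 + 626t ≤ 19200 gives t ∈ [2, 30], which is 29 values.

29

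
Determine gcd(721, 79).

1

gcd(721, 79):
  721 = 9*79 + 10
  79 = 7*10 + 9
  10 = 1*9 + 1
  9 = 9*1
so gcd(721, 79) = 1.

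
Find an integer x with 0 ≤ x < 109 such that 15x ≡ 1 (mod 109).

gcd(109, 15) = 1  (109 = 7×15 + 4, 15 = 3×4 + 3, 4 = 1×3 + 1, 3 = 3×1).
Back-substituting, 15×(-29) + 109×(4) = 1.
So 15×-29 ≡ 1 (mod 109), and -29 mod 109 = 80.

80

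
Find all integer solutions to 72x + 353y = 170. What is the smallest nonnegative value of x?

71

gcd(353, 72) = 1.
1 divides 170, so solutions exist.
By Bézout, 72·(152) + 353·(-31) = 1.
Scale by 170/1 = 170: (x₀, y₀) = (25840, -5270).
General solution: x = 25840 + 353t, y = -5270 - 72t for integer t.
x ≥ 0: smallest is 25840 mod 353 = 71 (at t = -73), with y = -14.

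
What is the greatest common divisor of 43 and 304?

1

gcd(304, 43):
  304 = 7·43 + 3
  43 = 14·3 + 1
  3 = 3·1
so gcd(304, 43) = 1.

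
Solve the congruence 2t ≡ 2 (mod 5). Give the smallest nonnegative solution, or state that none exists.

1

gcd(5, 2) = 1.
1 divides 2, so solutions exist.
By Bézout, 2×(-2) + 5×(1) = 1.
So 2×(-2) ≡ 1 (mod 5); multiply by 2: t ≡ -4 (mod 5).
Smallest nonnegative: t = -4 mod 5 = 1.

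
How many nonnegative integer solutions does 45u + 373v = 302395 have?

gcd(373, 45) = 1  (373 = 8·45 + 13, 45 = 3·13 + 6, 13 = 2·6 + 1, 6 = 6·1).
Back-substituting, 45·(-58) + 373·(7) = 1.
Scale by 302395: one solution is (-17538910, 2116765). Reduce u mod 373: (296, 775).
General: u = 296 + 373t, v = 775 - 45t.
u ≥ 0 ⇒ t ≥ 0; v ≥ 0 ⇒ t ≤ 17. So t ∈ [0, 17]: 18 solutions.

18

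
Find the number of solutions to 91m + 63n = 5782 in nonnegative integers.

7

gcd(91, 63) = 7.
By Bézout, 91·(-2) + 63·(3) = 7.
One solution: (4, 86).
General: m = 4 + 9t, n = 86 - 13t.
m ≥ 0 ⇒ t ≥ 0; n ≥ 0 ⇒ t ≤ 6. So t ∈ [0, 6]: 7 solutions.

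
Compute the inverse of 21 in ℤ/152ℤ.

gcd(152, 21) = 1  (152 = 7*21 + 5, 21 = 4*5 + 1, 5 = 5*1).
Back-substituting, 21*(29) + 152*(-4) = 1.
So 21*29 ≡ 1 (mod 152), and 29 mod 152 = 29.

29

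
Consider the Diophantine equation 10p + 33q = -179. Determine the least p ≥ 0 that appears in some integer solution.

gcd(33, 10) = 1  (33 = 3*10 + 3, 10 = 3*3 + 1, 3 = 3*1).
1 divides -179, so solutions exist.
Back-substituting, 10*(10) + 33*(-3) = 1.
Scale by -179/1 = -179: (p₀, q₀) = (-1790, 537).
General solution: p = -1790 + 33t, q = 537 - 10t for integer t.
p ≥ 0: smallest is -1790 mod 33 = 25 (at t = 55), with q = -13.

25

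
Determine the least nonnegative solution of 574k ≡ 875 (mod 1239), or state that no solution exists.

8

gcd(1239, 574):
  1239 = 2·574 + 91
  574 = 6·91 + 28
  91 = 3·28 + 7
  28 = 4·7
so gcd(1239, 574) = 7.
7 divides 875, so solutions exist.
Back-substitute for Bézout coefficients:
  7 = 91 - 3·28
  ... = 574·(-41) + 1239·(19)
So 574·(-41) ≡ 7 (mod 1239); multiply by 125: k ≡ -5125 (mod 177).
Smallest nonnegative: k = -5125 mod 177 = 8.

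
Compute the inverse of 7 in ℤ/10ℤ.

3

gcd(10, 7):
  10 = 1×7 + 3
  7 = 2×3 + 1
  3 = 3×1
so gcd(10, 7) = 1.
Back-substitute for Bézout coefficients:
  1 = 7 - 2×3
  ... = 7×(3) + 10×(-2)
So 7×3 ≡ 1 (mod 10), and 3 mod 10 = 3.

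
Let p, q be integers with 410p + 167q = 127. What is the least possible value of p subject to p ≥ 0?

61

gcd(410, 167) = 1.
1 divides 127, so solutions exist.
By Bézout, 410×(11) + 167×(-27) = 1.
Scale by 127/1 = 127: (p₀, q₀) = (1397, -3429).
General solution: p = 1397 + 167t, q = -3429 - 410t for integer t.
p ≥ 0: smallest is 1397 mod 167 = 61 (at t = -8), with q = -149.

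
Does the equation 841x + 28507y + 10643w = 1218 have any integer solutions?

yes

gcd(28507, 841) = 29  (28507 = 33*841 + 754, 841 = 1*754 + 87, 754 = 8*87 + 58, 87 = 1*58 + 29, 58 = 2*29).
gcd(29, 10643) = 29.
29 divides 1218, so integer solutions exist.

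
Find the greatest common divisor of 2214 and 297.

27

gcd(2214, 297):
  2214 = 7·297 + 135
  297 = 2·135 + 27
  135 = 5·27
so gcd(2214, 297) = 27.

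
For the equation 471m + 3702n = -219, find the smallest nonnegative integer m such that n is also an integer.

927

gcd(3702, 471):
  3702 = 7·471 + 405
  471 = 1·405 + 66
  405 = 6·66 + 9
  66 = 7·9 + 3
  9 = 3·3
so gcd(3702, 471) = 3.
3 divides -219, so solutions exist.
Back-substitute for Bézout coefficients:
  3 = 66 - 7·9
  ... = 471·(393) + 3702·(-50)
Scale by -219/3 = -73: (m₀, n₀) = (-28689, 3650).
General solution: m = -28689 + 1234t, n = 3650 - 157t for integer t.
m ≥ 0: smallest is -28689 mod 1234 = 927 (at t = 24), with n = -118.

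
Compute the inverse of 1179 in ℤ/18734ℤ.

14555

gcd(18734, 1179) = 1  (18734 = 15*1179 + 1049, 1179 = 1*1049 + 130, 1049 = 8*130 + 9, 130 = 14*9 + 4, 9 = 2*4 + 1, 4 = 4*1).
Back-substituting, 1179*(-4179) + 18734*(263) = 1.
So 1179*-4179 ≡ 1 (mod 18734), and -4179 mod 18734 = 14555.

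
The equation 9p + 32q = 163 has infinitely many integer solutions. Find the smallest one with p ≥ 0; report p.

gcd(32, 9) = 1  (32 = 3×9 + 5, 9 = 1×5 + 4, 5 = 1×4 + 1, 4 = 4×1).
1 divides 163, so solutions exist.
Back-substituting, 9×(-7) + 32×(2) = 1.
Scale by 163/1 = 163: (p₀, q₀) = (-1141, 326).
General solution: p = -1141 + 32t, q = 326 - 9t for integer t.
p ≥ 0: smallest is -1141 mod 32 = 11 (at t = 36), with q = 2.

11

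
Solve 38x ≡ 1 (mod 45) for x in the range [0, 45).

32

gcd(45, 38) = 1.
By Bézout, 38*(-13) + 45*(11) = 1.
So 38*-13 ≡ 1 (mod 45), and -13 mod 45 = 32.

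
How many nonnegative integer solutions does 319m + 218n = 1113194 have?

gcd(319, 218) = 1  (319 = 1×218 + 101, 218 = 2×101 + 16, 101 = 6×16 + 5, 16 = 3×5 + 1, 5 = 5×1).
Back-substituting, 319×(-41) + 218×(60) = 1.
Scale by 1113194: one solution is (-45640954, 66791640). Reduce m mod 218: (180, 4843).
General: m = 180 + 218t, n = 4843 - 319t.
m ≥ 0 ⇒ t ≥ 0; n ≥ 0 ⇒ t ≤ 15. So t ∈ [0, 15]: 16 solutions.

16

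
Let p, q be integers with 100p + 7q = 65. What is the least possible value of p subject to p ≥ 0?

gcd(100, 7):
  100 = 14·7 + 2
  7 = 3·2 + 1
  2 = 2·1
so gcd(100, 7) = 1.
1 divides 65, so solutions exist.
Back-substitute for Bézout coefficients:
  1 = 7 - 3·2
  ... = 100·(-3) + 7·(43)
Scale by 65/1 = 65: (p₀, q₀) = (-195, 2795).
General solution: p = -195 + 7t, q = 2795 - 100t for integer t.
p ≥ 0: smallest is -195 mod 7 = 1 (at t = 28), with q = -5.

1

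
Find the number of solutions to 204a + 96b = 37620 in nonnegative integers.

gcd(204, 96):
  204 = 2*96 + 12
  96 = 8*12
so gcd(204, 96) = 12.
Back-substitute for Bézout coefficients:
  12 = 204 - 2*96
  ... = 204*(1) + 96*(-2)
Scale by 3135: one solution is (3135, -6270). Reduce a mod 8: (7, 377).
General: a = 7 + 8t, b = 377 - 17t.
a ≥ 0 ⇒ t ≥ 0; b ≥ 0 ⇒ t ≤ 22. So t ∈ [0, 22]: 23 solutions.

23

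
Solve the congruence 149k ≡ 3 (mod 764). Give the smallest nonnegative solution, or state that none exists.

gcd(764, 149) = 1  (764 = 5·149 + 19, 149 = 7·19 + 16, 19 = 1·16 + 3, 16 = 5·3 + 1, 3 = 3·1).
1 divides 3, so solutions exist.
Back-substituting, 149·(241) + 764·(-47) = 1.
So 149·(241) ≡ 1 (mod 764); multiply by 3: k ≡ 723 (mod 764).
Smallest nonnegative: k = 723 mod 764 = 723.

723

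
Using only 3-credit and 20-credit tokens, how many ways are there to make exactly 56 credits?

Need nonnegative integers with 3j + 20k = 56.
gcd(3, 20) = 1, and 3·(7) + 20·(-1) = 1.
So (j₀, k₀) = (392, -56); general j = 392 + 20t, k = -56 - 3t.
j ≥ 0 ⇒ t ≥ -19; k ≥ 0 ⇒ t ≤ -19. That's 1 value of t.

1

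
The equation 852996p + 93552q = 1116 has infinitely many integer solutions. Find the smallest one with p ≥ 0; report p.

51

gcd(852996, 93552):
  852996 = 9*93552 + 11028
  93552 = 8*11028 + 5328
  11028 = 2*5328 + 372
  5328 = 14*372 + 120
  372 = 3*120 + 12
  120 = 10*12
so gcd(852996, 93552) = 12.
12 divides 1116, so solutions exist.
Back-substitute for Bézout coefficients:
  12 = 372 - 3*120
  ... = 852996*(755) + 93552*(-6884)
Scale by 1116/12 = 93: (p₀, q₀) = (70215, -640212).
General solution: p = 70215 + 7796t, q = -640212 - 71083t for integer t.
p ≥ 0: smallest is 70215 mod 7796 = 51 (at t = -9), with q = -465.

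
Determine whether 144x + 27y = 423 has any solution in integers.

gcd(144, 27) = 9.
9 divides 423, so integer solutions exist.

yes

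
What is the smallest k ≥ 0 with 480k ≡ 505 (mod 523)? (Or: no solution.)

gcd(523, 480):
  523 = 1*480 + 43
  480 = 11*43 + 7
  43 = 6*7 + 1
  7 = 7*1
so gcd(523, 480) = 1.
1 divides 505, so solutions exist.
Back-substitute for Bézout coefficients:
  1 = 43 - 6*7
  ... = 480*(-73) + 523*(67)
So 480*(-73) ≡ 1 (mod 523); multiply by 505: k ≡ -36865 (mod 523).
Smallest nonnegative: k = -36865 mod 523 = 268.

268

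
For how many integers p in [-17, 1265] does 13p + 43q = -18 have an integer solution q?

gcd(43, 13) = 1  (43 = 3·13 + 4, 13 = 3·4 + 1, 4 = 4·1).
Back-substituting, 13·(10) + 43·(-3) = 1.
Scale by -18: particular solution (-180, 54); reduce p mod 43: (35, -11).
General solution: p = 35 + 43t, q = -11 - 13t for integer t.
-17 ≤ 35 + 43t ≤ 1265 gives t ∈ [-1, 28], which is 30 values.

30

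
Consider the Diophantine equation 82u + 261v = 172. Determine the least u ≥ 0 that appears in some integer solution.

gcd(261, 82) = 1.
1 divides 172, so solutions exist.
By Bézout, 82·(-35) + 261·(11) = 1.
Scale by 172/1 = 172: (u₀, v₀) = (-6020, 1892).
General solution: u = -6020 + 261t, v = 1892 - 82t for integer t.
u ≥ 0: smallest is -6020 mod 261 = 244 (at t = 24), with v = -76.

244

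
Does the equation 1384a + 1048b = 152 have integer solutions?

yes

gcd(1384, 1048) = 8.
8 divides 152, so integer solutions exist.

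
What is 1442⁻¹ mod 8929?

gcd(8929, 1442) = 1  (8929 = 6×1442 + 277, 1442 = 5×277 + 57, 277 = 4×57 + 49, 57 = 1×49 + 8, 49 = 6×8 + 1, 8 = 8×1).
Back-substituting, 1442×(-1096) + 8929×(177) = 1.
So 1442×-1096 ≡ 1 (mod 8929), and -1096 mod 8929 = 7833.

7833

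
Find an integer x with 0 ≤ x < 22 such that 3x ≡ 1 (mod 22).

gcd(22, 3) = 1.
By Bézout, 3·(-7) + 22·(1) = 1.
So 3·-7 ≡ 1 (mod 22), and -7 mod 22 = 15.

15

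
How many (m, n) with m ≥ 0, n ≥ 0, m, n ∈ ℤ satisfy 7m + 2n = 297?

21

gcd(7, 2) = 1.
By Bézout, 7×(1) + 2×(-3) = 1.
One solution: (1, 145).
General: m = 1 + 2t, n = 145 - 7t.
m ≥ 0 ⇒ t ≥ 0; n ≥ 0 ⇒ t ≤ 20. So t ∈ [0, 20]: 21 solutions.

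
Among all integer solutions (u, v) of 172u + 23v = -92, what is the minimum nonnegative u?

gcd(172, 23) = 1  (172 = 7*23 + 11, 23 = 2*11 + 1, 11 = 11*1).
1 divides -92, so solutions exist.
Back-substituting, 172*(-2) + 23*(15) = 1.
Scale by -92/1 = -92: (u₀, v₀) = (184, -1380).
General solution: u = 184 + 23t, v = -1380 - 172t for integer t.
u ≥ 0: smallest is 184 mod 23 = 0 (at t = -8), with v = -4.

0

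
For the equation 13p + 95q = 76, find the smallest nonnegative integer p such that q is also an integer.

gcd(95, 13) = 1  (95 = 7×13 + 4, 13 = 3×4 + 1, 4 = 4×1).
1 divides 76, so solutions exist.
Back-substituting, 13×(22) + 95×(-3) = 1.
Scale by 76/1 = 76: (p₀, q₀) = (1672, -228).
General solution: p = 1672 + 95t, q = -228 - 13t for integer t.
p ≥ 0: smallest is 1672 mod 95 = 57 (at t = -17), with q = -7.

57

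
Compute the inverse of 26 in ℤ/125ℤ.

101

gcd(125, 26) = 1  (125 = 4*26 + 21, 26 = 1*21 + 5, 21 = 4*5 + 1, 5 = 5*1).
Back-substituting, 26*(-24) + 125*(5) = 1.
So 26*-24 ≡ 1 (mod 125), and -24 mod 125 = 101.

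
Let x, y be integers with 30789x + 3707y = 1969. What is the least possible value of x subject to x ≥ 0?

gcd(30789, 3707):
  30789 = 8*3707 + 1133
  3707 = 3*1133 + 308
  1133 = 3*308 + 209
  308 = 1*209 + 99
  209 = 2*99 + 11
  99 = 9*11
so gcd(30789, 3707) = 11.
11 divides 1969, so solutions exist.
Back-substitute for Bézout coefficients:
  11 = 209 - 2*99
  ... = 30789*(36) + 3707*(-299)
Scale by 1969/11 = 179: (x₀, y₀) = (6444, -53521).
General solution: x = 6444 + 337t, y = -53521 - 2799t for integer t.
x ≥ 0: smallest is 6444 mod 337 = 41 (at t = -19), with y = -340.

41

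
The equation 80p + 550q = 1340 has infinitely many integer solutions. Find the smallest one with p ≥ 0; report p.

3

gcd(550, 80) = 10.
10 divides 1340, so solutions exist.
By Bézout, 80*(7) + 550*(-1) = 10.
Scale by 1340/10 = 134: (p₀, q₀) = (938, -134).
General solution: p = 938 + 55t, q = -134 - 8t for integer t.
p ≥ 0: smallest is 938 mod 55 = 3 (at t = -17), with q = 2.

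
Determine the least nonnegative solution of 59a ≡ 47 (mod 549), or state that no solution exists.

gcd(549, 59) = 1.
1 divides 47, so solutions exist.
By Bézout, 59·(-214) + 549·(23) = 1.
So 59·(-214) ≡ 1 (mod 549); multiply by 47: a ≡ -10058 (mod 549).
Smallest nonnegative: a = -10058 mod 549 = 373.

373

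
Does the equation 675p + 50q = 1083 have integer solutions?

gcd(675, 50) = 25.
25 does not divide 1083 (remainder 8), so no integer solutions.

no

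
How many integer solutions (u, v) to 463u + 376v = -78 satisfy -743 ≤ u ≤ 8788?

26

gcd(463, 376) = 1  (463 = 1·376 + 87, 376 = 4·87 + 28, 87 = 3·28 + 3, 28 = 9·3 + 1, 3 = 3·1).
Back-substituting, 463·(-121) + 376·(149) = 1.
Scale by -78: particular solution (9438, -11622); reduce u mod 376: (38, -47).
General solution: u = 38 + 376t, v = -47 - 463t for integer t.
-743 ≤ 38 + 376t ≤ 8788 gives t ∈ [-2, 23], which is 26 values.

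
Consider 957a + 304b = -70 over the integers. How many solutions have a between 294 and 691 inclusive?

2

gcd(957, 304) = 1.
By Bézout, 957×(-27) + 304×(85) = 1.
Particular solution: (66, -208).
General solution: a = 66 + 304t, b = -208 - 957t for integer t.
294 ≤ 66 + 304t ≤ 691 gives t ∈ [1, 2], which is 2 values.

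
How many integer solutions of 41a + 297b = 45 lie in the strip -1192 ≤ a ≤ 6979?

28

gcd(297, 41) = 1.
By Bézout, 41·(29) + 297·(-4) = 1.
Particular solution: (117, -16).
General solution: a = 117 + 297t, b = -16 - 41t for integer t.
-1192 ≤ 117 + 297t ≤ 6979 gives t ∈ [-4, 23], which is 28 values.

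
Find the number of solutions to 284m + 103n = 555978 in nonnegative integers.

19

gcd(284, 103):
  284 = 2·103 + 78
  103 = 1·78 + 25
  78 = 3·25 + 3
  25 = 8·3 + 1
  3 = 3·1
so gcd(284, 103) = 1.
Back-substitute for Bézout coefficients:
  1 = 25 - 8·3
  ... = 284·(-33) + 103·(91)
Scale by 555978: one solution is (-18347274, 50593998). Reduce m mod 103: (13, 5362).
General: m = 13 + 103t, n = 5362 - 284t.
m ≥ 0 ⇒ t ≥ 0; n ≥ 0 ⇒ t ≤ 18. So t ∈ [0, 18]: 19 solutions.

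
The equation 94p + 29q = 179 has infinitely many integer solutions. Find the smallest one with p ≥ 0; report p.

9

gcd(94, 29) = 1  (94 = 3×29 + 7, 29 = 4×7 + 1, 7 = 7×1).
1 divides 179, so solutions exist.
Back-substituting, 94×(-4) + 29×(13) = 1.
Scale by 179/1 = 179: (p₀, q₀) = (-716, 2327).
General solution: p = -716 + 29t, q = 2327 - 94t for integer t.
p ≥ 0: smallest is -716 mod 29 = 9 (at t = 25), with q = -23.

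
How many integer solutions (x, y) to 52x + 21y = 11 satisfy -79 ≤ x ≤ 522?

28

gcd(52, 21) = 1.
By Bézout, 52*(-2) + 21*(5) = 1.
Particular solution: (20, -49).
General solution: x = 20 + 21t, y = -49 - 52t for integer t.
-79 ≤ 20 + 21t ≤ 522 gives t ∈ [-4, 23], which is 28 values.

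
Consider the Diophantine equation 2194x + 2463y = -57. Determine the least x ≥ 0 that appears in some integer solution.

1923

gcd(2463, 2194) = 1  (2463 = 1·2194 + 269, 2194 = 8·269 + 42, 269 = 6·42 + 17, 42 = 2·17 + 8, 17 = 2·8 + 1, 8 = 8·1).
1 divides -57, so solutions exist.
Back-substituting, 2194·(-293) + 2463·(261) = 1.
Scale by -57/1 = -57: (x₀, y₀) = (16701, -14877).
General solution: x = 16701 + 2463t, y = -14877 - 2194t for integer t.
x ≥ 0: smallest is 16701 mod 2463 = 1923 (at t = -6), with y = -1713.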